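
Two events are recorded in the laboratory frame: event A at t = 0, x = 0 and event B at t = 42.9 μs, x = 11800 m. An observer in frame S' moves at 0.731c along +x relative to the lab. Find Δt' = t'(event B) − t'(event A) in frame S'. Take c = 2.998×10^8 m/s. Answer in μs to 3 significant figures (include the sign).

Δt' ≈ 20.7 μs

γ = 1/√(1 − 0.731²) = 1.4655
Δt' = γ(Δt − vΔx/c²) = 1.4655 × (42.9 μs − 0.731×11800 m / (2.998×10^8 m/s))
= 1.4655 × (14.128 μs) = 20.7 μs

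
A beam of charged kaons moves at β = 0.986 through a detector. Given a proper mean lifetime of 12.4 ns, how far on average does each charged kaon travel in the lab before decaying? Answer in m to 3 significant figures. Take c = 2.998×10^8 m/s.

d ≈ 22.0 m

γ = 1/√(1 − 0.986²) = 5.9972
Dilated lifetime: Δt = γτ₀ = 5.9972 × 12.4 ns = 74.365 ns
d = vΔt = 0.986c × 74.365 ns = 2.9560×10^8 m/s × 7.4365×10^-8 s = 22.0 m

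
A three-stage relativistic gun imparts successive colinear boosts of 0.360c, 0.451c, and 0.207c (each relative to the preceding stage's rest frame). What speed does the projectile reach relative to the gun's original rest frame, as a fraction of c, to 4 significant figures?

Compose boost 2: (0.451 + 0.360)/(1 + 0.451×0.360) = 0.8110/1.16236 = 0.697718
Compose boost 3: (0.207 + 0.697718)/(1 + 0.207×0.697718) = 0.904718/1.14443 = 0.7905

u ≈ 0.7905c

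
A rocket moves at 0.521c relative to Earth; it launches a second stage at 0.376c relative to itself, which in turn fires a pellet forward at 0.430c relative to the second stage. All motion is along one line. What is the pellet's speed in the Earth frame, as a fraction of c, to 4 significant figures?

Compose boost 2: (0.376 + 0.521)/(1 + 0.376×0.521) = 0.8970/1.19590 = 0.750065
Compose boost 3: (0.430 + 0.750065)/(1 + 0.430×0.750065) = 1.18007/1.32253 = 0.8923

u ≈ 0.8923c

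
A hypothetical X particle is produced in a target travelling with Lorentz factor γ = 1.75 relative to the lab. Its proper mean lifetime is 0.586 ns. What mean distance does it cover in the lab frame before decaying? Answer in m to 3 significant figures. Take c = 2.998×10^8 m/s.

d ≈ 0.252 m

β = √(1 − 1/γ²) = √(1 − 1/1.75²) = 0.82065
Dilated lifetime: Δt = γτ₀ = 1.75 × 0.586 ns = 1.0255 ns
d = vΔt = 0.82065c × 1.0255 ns = 2.4603×10^8 m/s × 1.0255×10^-9 s = 0.252 m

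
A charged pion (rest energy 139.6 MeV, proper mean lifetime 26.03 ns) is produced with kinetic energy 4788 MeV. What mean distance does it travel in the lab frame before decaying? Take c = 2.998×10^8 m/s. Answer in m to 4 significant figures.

γ = 1 + K/(m₀c²) = 1 + 4788/139.6 = 35.2980
β = √(1 − 1/γ²) = 0.999599
Dilated lifetime: γτ₀ = 35.2980 × 26.03 ns = 918.807 ns
d = βc·γτ₀ = 0.999599 × (2.998×10^8 m/s) × 9.18807×10^-7 s = 275.3 m

d ≈ 275.3 m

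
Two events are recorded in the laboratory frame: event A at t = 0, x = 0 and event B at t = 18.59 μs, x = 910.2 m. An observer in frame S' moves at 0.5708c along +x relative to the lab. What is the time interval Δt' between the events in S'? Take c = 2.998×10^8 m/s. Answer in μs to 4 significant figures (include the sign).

γ = 1/√(1 − 0.5708²) = 1.21789
Δt' = γ(Δt − vΔx/c²) = 1.21789 × (18.59 μs − 0.5708×910.2 m / (2.998×10^8 m/s))
= 1.21789 × (16.8570 μs) = 20.53 μs

Δt' ≈ 20.53 μs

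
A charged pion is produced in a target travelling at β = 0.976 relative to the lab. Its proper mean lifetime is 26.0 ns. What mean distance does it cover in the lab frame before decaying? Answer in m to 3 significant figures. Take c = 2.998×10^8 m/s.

γ = 1/√(1 − 0.976²) = 4.5920
Dilated lifetime: Δt = γτ₀ = 4.5920 × 26.0 ns = 119.39 ns
d = vΔt = 0.976c × 119.39 ns = 2.9260×10^8 m/s × 1.1939×10^-7 s = 34.9 m

d ≈ 34.9 m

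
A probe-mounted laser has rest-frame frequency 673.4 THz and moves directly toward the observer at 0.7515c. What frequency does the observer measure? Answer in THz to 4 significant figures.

Relativistic Doppler: f_obs = f_src √((1+β)/(1−β))
= 673.4 × √(1.75150/0.248500) = 673.4 × 2.65486 = 1788 THz

f_obs ≈ 1788 THz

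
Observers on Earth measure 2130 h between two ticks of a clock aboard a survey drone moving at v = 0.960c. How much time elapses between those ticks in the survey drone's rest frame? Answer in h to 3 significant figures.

γ = 1/√(1 − 0.960²) = 3.5714
Proper time: τ₀ = Δt/γ = 2130/3.5714 = 596 h

τ₀ ≈ 596 h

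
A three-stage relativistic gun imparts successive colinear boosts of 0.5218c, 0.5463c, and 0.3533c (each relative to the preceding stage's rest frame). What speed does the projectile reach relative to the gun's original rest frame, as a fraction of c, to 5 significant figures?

u ≈ 0.91560c

Compose boost 2: (0.5463 + 0.5218)/(1 + 0.5463×0.5218) = 1.0681/1.285059 = 0.8311678
Compose boost 3: (0.3533 + 0.8311678)/(1 + 0.3533×0.8311678) = 1.184468/1.293652 = 0.91560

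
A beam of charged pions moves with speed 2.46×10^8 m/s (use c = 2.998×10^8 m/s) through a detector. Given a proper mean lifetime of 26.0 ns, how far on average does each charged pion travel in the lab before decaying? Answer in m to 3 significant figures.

d ≈ 11.2 m

β = v/c = 2.46×10^8 / 2.998×10^8 = 0.82055
γ = 1/√(1 − 0.82055²) = 1.7495
Dilated lifetime: Δt = γτ₀ = 1.7495 × 26.0 ns = 45.488 ns
d = vΔt = 0.82055c × 45.488 ns = 2.4600×10^8 m/s × 4.5488×10^-8 s = 11.2 m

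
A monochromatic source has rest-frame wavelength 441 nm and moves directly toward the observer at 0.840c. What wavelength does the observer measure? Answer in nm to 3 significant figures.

Relativistic Doppler: λ_obs = λ_src √((1−β)/(1+β))
= 441 × √(0.16000/1.8400) = 441 × 0.29488 = 130 nm

λ_obs ≈ 130 nm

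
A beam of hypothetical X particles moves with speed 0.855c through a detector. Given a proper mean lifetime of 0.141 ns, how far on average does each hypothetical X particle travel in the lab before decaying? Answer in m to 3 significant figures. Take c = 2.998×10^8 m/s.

d ≈ 0.0697 m

γ = 1/√(1 − 0.855²) = 1.9282
Dilated lifetime: Δt = γτ₀ = 1.9282 × 0.141 ns = 0.27187 ns
d = vΔt = 0.855c × 0.27187 ns = 2.5633×10^8 m/s × 2.7187×10^-10 s = 0.0697 m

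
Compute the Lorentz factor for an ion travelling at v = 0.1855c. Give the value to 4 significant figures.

γ ≈ 1.018

γ = 1/√(1 − β²) = 1/√(1 − 0.1855²) = 1/√(0.965590) = 1.018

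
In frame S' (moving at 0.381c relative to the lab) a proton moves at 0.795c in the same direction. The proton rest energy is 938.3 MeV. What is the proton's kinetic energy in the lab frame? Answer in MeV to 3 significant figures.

K ≈ 1240 MeV

u_lab = (0.795 + 0.381)/(1 + 0.795×0.381) = 0.902605
γ = 1/√(1 − 0.902605²) = 2.3230
K = (γ − 1)m₀c² = (2.3230 − 1) × 938.3 = 1.3230 × 938.3 = 1240 MeV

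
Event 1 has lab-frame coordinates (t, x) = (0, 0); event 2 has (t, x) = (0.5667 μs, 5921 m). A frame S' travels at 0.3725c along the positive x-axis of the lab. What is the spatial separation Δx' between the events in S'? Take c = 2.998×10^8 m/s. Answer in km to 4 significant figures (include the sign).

γ = 1/√(1 − 0.3725²) = 1.07755
Δx' = γ(Δx − vΔt) = 1.07755 × (5921 m − 0.3725×(2.998×10^8 m/s)×0.5667×10^-6 s)
= 1.07755 × (5857.71 m) = 6.312 km

Δx' ≈ 6.312 km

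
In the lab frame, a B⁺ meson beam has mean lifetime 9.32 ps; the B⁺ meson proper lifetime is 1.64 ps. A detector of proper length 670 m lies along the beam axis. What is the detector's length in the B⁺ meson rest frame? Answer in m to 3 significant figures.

L ≈ 118 m

Time dilation ⇒ γ = Δt/τ₀ = 9.32/1.64 = 5.6829
Length contraction: L = L₀/γ = 670/5.6829 = 118 m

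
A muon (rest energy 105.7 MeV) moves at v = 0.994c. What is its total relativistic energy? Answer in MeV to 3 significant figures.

γ = 1/√(1 − 0.994²) = 9.1424
E = γm₀c² = 9.1424 × 105.7 MeV = 966 MeV

E ≈ 966 MeV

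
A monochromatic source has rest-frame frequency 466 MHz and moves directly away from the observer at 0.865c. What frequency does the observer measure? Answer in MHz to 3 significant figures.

f_obs ≈ 125 MHz

Relativistic Doppler: f_obs = f_src √((1−β)/(1+β))
= 466 × √(0.13500/1.8650) = 466 × 0.26905 = 125 MHz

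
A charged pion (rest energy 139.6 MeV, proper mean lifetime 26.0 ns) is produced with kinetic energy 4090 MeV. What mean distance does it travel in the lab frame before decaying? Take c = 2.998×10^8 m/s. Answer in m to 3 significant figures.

d ≈ 236 m

γ = 1 + K/(m₀c²) = 1 + 4090/139.6 = 30.298
β = √(1 − 1/γ²) = 0.99946
Dilated lifetime: γτ₀ = 30.298 × 26.0 ns = 787.75 ns
d = βc·γτ₀ = 0.99946 × (2.998×10^8 m/s) × 7.8775×10^-7 s = 236 m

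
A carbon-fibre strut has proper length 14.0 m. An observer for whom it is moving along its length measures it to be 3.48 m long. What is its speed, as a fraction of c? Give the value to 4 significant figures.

β ≈ 0.9686

γ = L₀/L = 14.0/3.48 = 4.02299
β = √(1 − 1/γ²) = 0.9686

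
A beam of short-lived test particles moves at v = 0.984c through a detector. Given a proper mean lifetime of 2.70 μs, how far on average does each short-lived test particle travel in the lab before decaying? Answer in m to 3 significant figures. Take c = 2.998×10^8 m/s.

d ≈ 4470 m

γ = 1/√(1 − 0.984²) = 5.6127
Dilated lifetime: Δt = γτ₀ = 5.6127 × 2.70 μs = 15.154 μs
d = vΔt = 0.984c × 15.154 μs = 2.9500×10^8 m/s × 1.5154×10^-5 s = 4470 m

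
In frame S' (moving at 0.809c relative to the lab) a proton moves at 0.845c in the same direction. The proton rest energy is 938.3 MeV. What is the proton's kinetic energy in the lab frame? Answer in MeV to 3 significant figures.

K ≈ 4090 MeV

u_lab = (0.845 + 0.809)/(1 + 0.845×0.809) = 0.982416
γ = 1/√(1 − 0.982416²) = 5.3560
K = (γ − 1)m₀c² = (5.3560 − 1) × 938.3 = 4.3560 × 938.3 = 4090 MeV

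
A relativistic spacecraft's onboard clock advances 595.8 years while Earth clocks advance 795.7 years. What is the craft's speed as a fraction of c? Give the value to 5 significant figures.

γ = Δt/τ₀ = 795.7/595.8 = 1.335515
β = √(1 − 1/γ²) = √(1 − 1/1.335515²) = 0.66282

β ≈ 0.66282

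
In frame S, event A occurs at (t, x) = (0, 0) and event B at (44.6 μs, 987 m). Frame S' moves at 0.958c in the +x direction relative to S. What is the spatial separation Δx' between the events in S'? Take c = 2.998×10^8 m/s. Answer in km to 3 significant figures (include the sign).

γ = 1/√(1 − 0.958²) = 3.4871
Δx' = γ(Δx − vΔt) = 3.4871 × (987 m − 0.958×(2.998×10^8 m/s)×44.6×10^-6 s)
= 3.4871 × (-11822 m) = -41.2 km

Δx' ≈ -41.2 km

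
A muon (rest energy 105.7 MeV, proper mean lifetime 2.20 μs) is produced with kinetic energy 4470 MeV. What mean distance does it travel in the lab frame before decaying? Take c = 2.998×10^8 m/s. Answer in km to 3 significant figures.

γ = 1 + K/(m₀c²) = 1 + 4470/105.7 = 43.289
β = √(1 − 1/γ²) = 0.99973
Dilated lifetime: γτ₀ = 43.289 × 2.20 μs = 95.237 μs
d = βc·γτ₀ = 0.99973 × (2.998×10^8 m/s) × 9.5237×10^-5 s = 28.5 km

d ≈ 28.5 km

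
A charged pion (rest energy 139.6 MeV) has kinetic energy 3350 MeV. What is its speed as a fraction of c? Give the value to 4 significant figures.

γ = 1 + K/(m₀c²) = 1 + 3350/139.6 = 24.9971
β = √(1 − 1/γ²) = 0.9992

β ≈ 0.9992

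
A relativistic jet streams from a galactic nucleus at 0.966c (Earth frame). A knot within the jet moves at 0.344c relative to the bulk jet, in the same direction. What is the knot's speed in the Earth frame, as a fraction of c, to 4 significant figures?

Relativistic velocity addition: u = (u' + v)/(1 + u'v/c²)
= (0.344 + 0.966)/(1 + 0.344×0.966) = 1.310/1.33230 = 0.9833

u ≈ 0.9833c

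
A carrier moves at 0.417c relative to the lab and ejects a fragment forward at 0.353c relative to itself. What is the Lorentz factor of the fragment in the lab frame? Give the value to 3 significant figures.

u_lab = (0.353 + 0.417)/(1 + 0.353×0.417) = 0.7700/1.14720 = 0.671199
γ = 1/√(1 − 0.671199²) = 1.35

γ ≈ 1.35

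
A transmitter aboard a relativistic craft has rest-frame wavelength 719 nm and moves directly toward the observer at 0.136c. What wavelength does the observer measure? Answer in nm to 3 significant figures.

Relativistic Doppler: λ_obs = λ_src √((1−β)/(1+β))
= 719 × √(0.86400/1.1360) = 719 × 0.87210 = 627 nm

λ_obs ≈ 627 nm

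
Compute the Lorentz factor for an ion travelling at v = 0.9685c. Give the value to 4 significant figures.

γ ≈ 4.016

γ = 1/√(1 − β²) = 1/√(1 − 0.9685²) = 1/√(0.0620077) = 4.016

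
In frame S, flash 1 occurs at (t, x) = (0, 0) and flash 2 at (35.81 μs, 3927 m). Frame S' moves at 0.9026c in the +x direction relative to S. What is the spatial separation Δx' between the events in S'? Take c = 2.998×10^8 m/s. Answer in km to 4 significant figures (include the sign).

Δx' ≈ -13.39 km

γ = 1/√(1 − 0.9026²) = 2.32299
Δx' = γ(Δx − vΔt) = 2.32299 × (3927 m − 0.9026×(2.998×10^8 m/s)×35.81×10^-6 s)
= 2.32299 × (-5763.17 m) = -13.39 km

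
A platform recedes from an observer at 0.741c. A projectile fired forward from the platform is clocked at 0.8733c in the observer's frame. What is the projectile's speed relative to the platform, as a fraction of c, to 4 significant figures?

u' ≈ 0.3749c

Inverse velocity addition: u' = (u − v)/(1 − uv/c²)
= (0.8733 − 0.741)/(1 − 0.8733×0.741) = 0.1323/0.352885 = 0.3749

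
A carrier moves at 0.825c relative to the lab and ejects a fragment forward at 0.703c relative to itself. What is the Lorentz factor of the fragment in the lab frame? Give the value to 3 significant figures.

γ ≈ 3.93

u_lab = (0.703 + 0.825)/(1 + 0.703×0.825) = 1.528/1.57997 = 0.967104
γ = 1/√(1 − 0.967104²) = 3.93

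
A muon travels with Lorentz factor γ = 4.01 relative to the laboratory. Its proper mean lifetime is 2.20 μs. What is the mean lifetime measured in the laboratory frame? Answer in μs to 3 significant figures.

γ = 4.01 (given)
Time dilation: Δt = γτ₀ = 4.01 × 2.20 μs = 8.82 μs

Δt ≈ 8.82 μs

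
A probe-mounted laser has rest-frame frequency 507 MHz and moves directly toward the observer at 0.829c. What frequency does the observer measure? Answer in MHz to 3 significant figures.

Relativistic Doppler: f_obs = f_src √((1+β)/(1−β))
= 507 × √(1.8290/0.17100) = 507 × 3.2705 = 1660 MHz

f_obs ≈ 1660 MHz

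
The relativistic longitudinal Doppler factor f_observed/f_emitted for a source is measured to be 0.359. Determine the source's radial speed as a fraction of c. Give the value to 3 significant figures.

β ≈ 0.772

f_obs/f_src = √((1−β)/(1+β)) = 0.359  ⇒  (1−β)/(1+β) = 0.12888
β = |1 − D²|/(1 + D²) = |1 − 0.12888|/(1 + 0.12888) = 0.772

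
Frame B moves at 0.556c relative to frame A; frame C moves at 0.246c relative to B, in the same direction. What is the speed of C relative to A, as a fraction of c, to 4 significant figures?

u ≈ 0.7055c

Compose boost 2: (0.246 + 0.556)/(1 + 0.246×0.556) = 0.8020/1.13678 = 0.7055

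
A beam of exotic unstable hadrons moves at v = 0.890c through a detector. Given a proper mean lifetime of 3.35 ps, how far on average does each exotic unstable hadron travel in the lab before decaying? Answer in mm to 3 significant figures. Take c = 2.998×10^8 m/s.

γ = 1/√(1 − 0.890²) = 2.1932
Dilated lifetime: Δt = γτ₀ = 2.1932 × 3.35 ps = 7.3471 ps
d = vΔt = 0.890c × 7.3471 ps = 2.6682×10^8 m/s × 7.3471×10^-12 s = 1.96 mm

d ≈ 1.96 mm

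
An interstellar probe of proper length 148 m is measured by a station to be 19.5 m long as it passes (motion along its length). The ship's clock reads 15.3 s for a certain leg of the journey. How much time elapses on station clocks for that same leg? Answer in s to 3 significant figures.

Length contraction ⇒ γ = L₀/L = 148/19.5 = 7.5897
Time dilation: Δt = γτ₀ = 7.5897 × 15.3 s = 116 s

Δt ≈ 116 s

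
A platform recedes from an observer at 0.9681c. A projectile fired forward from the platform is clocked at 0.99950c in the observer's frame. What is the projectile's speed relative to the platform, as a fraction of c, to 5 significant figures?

u' ≈ 0.96961c

Inverse velocity addition: u' = (u − v)/(1 − uv/c²)
= (0.99950 − 0.9681)/(1 − 0.99950×0.9681) = 0.031400/0.03238405 = 0.96961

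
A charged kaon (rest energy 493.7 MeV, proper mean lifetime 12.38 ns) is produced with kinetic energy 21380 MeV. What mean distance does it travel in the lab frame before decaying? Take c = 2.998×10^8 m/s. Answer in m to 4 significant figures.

d ≈ 164.4 m

γ = 1 + K/(m₀c²) = 1 + 21380/493.7 = 44.3057
β = √(1 − 1/γ²) = 0.999745
Dilated lifetime: γτ₀ = 44.3057 × 12.38 ns = 548.504 ns
d = βc·γτ₀ = 0.999745 × (2.998×10^8 m/s) × 5.48504×10^-7 s = 164.4 m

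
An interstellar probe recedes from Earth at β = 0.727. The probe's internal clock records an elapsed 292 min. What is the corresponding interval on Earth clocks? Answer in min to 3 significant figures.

Δt ≈ 425 min

γ = 1/√(1 − 0.727²) = 1.4564
Time dilation: Δt = γτ₀ = 1.4564 × 292 min = 425 min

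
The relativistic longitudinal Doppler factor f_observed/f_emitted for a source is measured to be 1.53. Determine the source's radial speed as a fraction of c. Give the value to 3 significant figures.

β ≈ 0.401

f_obs/f_src = √((1+β)/(1−β)) = 1.53  ⇒  (1+β)/(1−β) = 2.3409
β = |1 − D²|/(1 + D²) = |1 − 2.3409|/(1 + 2.3409) = 0.401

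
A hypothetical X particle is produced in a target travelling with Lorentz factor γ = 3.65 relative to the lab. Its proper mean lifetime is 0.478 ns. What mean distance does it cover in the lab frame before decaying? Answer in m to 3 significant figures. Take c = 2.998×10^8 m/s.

d ≈ 0.503 m

β = √(1 − 1/γ²) = √(1 − 1/3.65²) = 0.96174
Dilated lifetime: Δt = γτ₀ = 3.65 × 0.478 ns = 1.7447 ns
d = vΔt = 0.96174c × 1.7447 ns = 2.8833×10^8 m/s × 1.7447×10^-9 s = 0.503 m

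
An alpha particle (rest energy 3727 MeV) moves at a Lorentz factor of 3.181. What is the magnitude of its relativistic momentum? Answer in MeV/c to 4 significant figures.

β = √(1 − 1/γ²) = √(1 − 1/3.181²) = 0.949302
p = γβm₀c = 3.181 × 0.949302 × 3727 MeV/c = 11250 MeV/c

p ≈ 11250 MeV/c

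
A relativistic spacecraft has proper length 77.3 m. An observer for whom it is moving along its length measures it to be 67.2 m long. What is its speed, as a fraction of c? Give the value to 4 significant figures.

β ≈ 0.4942

γ = L₀/L = 77.3/67.2 = 1.15030
β = √(1 − 1/γ²) = 0.4942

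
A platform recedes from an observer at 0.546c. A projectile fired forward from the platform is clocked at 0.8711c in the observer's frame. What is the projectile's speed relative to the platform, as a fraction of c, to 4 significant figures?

u' ≈ 0.6200c

Inverse velocity addition: u' = (u − v)/(1 − uv/c²)
= (0.8711 − 0.546)/(1 − 0.8711×0.546) = 0.3251/0.524379 = 0.6200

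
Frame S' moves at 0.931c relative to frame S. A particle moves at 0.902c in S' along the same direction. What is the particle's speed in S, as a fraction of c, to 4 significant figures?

Relativistic velocity addition: u = (u' + v)/(1 + u'v/c²)
= (0.902 + 0.931)/(1 + 0.902×0.931) = 1.833/1.83976 = 0.9963

u ≈ 0.9963c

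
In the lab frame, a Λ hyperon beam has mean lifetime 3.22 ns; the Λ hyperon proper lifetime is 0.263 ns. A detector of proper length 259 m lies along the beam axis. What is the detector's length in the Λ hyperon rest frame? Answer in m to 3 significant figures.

Time dilation ⇒ γ = Δt/τ₀ = 3.22/0.263 = 12.243
Length contraction: L = L₀/γ = 259/12.243 = 21.2 m

L ≈ 21.2 m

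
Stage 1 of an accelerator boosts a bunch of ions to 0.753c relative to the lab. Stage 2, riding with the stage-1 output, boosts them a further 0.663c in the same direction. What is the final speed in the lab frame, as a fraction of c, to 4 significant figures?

Compose boost 2: (0.663 + 0.753)/(1 + 0.663×0.753) = 1.416/1.49924 = 0.9445

u ≈ 0.9445c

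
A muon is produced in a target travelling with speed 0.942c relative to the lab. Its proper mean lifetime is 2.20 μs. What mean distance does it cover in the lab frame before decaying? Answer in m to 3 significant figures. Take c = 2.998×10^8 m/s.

d ≈ 1850 m

γ = 1/√(1 − 0.942²) = 2.9796
Dilated lifetime: Δt = γτ₀ = 2.9796 × 2.20 μs = 6.5552 μs
d = vΔt = 0.942c × 6.5552 μs = 2.8241×10^8 m/s × 6.5552×10^-6 s = 1850 m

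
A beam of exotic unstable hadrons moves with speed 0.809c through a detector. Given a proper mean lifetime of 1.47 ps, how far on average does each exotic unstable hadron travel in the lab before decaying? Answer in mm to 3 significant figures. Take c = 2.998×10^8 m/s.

d ≈ 0.607 mm

γ = 1/√(1 − 0.809²) = 1.7012
Dilated lifetime: Δt = γτ₀ = 1.7012 × 1.47 ps = 2.5008 ps
d = vΔt = 0.809c × 2.5008 ps = 2.4254×10^8 m/s × 2.5008×10^-12 s = 0.607 mm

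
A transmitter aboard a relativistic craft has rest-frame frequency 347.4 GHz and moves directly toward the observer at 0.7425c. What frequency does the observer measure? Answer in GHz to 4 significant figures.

Relativistic Doppler: f_obs = f_src √((1+β)/(1−β))
= 347.4 × √(1.74250/0.257500) = 347.4 × 2.60134 = 903.7 GHz

f_obs ≈ 903.7 GHz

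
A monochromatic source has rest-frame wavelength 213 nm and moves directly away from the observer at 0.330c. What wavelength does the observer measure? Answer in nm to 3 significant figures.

λ_obs ≈ 300 nm

Relativistic Doppler: λ_obs = λ_src √((1+β)/(1−β))
= 213 × √(1.3300/0.67000) = 213 × 1.4089 = 300 nm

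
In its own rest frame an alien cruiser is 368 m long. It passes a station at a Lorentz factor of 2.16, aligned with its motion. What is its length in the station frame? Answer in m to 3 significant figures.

γ = 2.16 (given)
Length contraction: L = L₀/γ = 368/2.16 = 170 m

L ≈ 170 m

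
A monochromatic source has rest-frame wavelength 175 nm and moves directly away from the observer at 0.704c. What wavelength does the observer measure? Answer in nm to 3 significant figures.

λ_obs ≈ 420 nm

Relativistic Doppler: λ_obs = λ_src √((1+β)/(1−β))
= 175 × √(1.7040/0.29600) = 175 × 2.3993 = 420 nm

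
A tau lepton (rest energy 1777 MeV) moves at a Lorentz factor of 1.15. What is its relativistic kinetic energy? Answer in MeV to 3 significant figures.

K ≈ 267 MeV

γ = 1.15 (given)
K = (γ − 1)m₀c² = (1.15 − 1) × 1777 MeV = 0.15000 × 1777 MeV = 267 MeV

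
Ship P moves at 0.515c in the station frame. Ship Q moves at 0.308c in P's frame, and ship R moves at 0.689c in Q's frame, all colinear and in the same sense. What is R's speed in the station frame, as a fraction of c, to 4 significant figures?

u ≈ 0.9395c

Compose boost 2: (0.308 + 0.515)/(1 + 0.308×0.515) = 0.8230/1.15862 = 0.710328
Compose boost 3: (0.689 + 0.710328)/(1 + 0.689×0.710328) = 1.39933/1.48942 = 0.9395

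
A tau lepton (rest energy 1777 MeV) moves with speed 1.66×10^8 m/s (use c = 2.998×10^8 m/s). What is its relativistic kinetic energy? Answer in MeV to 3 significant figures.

β = v/c = 1.66×10^8 / 2.998×10^8 = 0.55370
γ = 1/√(1 − 0.55370²) = 1.2009
K = (γ − 1)m₀c² = (1.2009 − 1) × 1777 MeV = 0.20089 × 1777 MeV = 357 MeV

K ≈ 357 MeV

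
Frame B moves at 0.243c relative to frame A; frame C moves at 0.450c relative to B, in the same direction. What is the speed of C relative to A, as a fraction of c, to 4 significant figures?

u ≈ 0.6247c

Compose boost 2: (0.450 + 0.243)/(1 + 0.450×0.243) = 0.6930/1.10935 = 0.6247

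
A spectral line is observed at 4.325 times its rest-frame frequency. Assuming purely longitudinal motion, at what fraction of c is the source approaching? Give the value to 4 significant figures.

f_obs/f_src = √((1+β)/(1−β)) = 4.325  ⇒  (1+β)/(1−β) = 18.7056
β = |1 − D²|/(1 + D²) = |1 − 18.7056|/(1 + 18.7056) = 0.8985

β ≈ 0.8985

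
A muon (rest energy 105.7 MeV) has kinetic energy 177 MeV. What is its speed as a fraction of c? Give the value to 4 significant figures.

γ = 1 + K/(m₀c²) = 1 + 177/105.7 = 2.67455
β = √(1 − 1/γ²) = 0.9275

β ≈ 0.9275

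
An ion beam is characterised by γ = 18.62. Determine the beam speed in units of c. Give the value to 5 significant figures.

β ≈ 0.99856

β = √(1 − 1/γ²) = √(1 − 1/18.62²) = √(0.9971157) = 0.99856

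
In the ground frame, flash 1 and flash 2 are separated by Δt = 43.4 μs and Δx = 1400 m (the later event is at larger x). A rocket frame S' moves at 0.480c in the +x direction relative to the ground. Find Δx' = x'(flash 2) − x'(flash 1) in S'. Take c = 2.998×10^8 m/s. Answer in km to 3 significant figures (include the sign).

Δx' ≈ -5.52 km

γ = 1/√(1 − 0.480²) = 1.1399
Δx' = γ(Δx − vΔt) = 1.1399 × (1400 m − 0.480×(2.998×10^8 m/s)×43.4×10^-6 s)
= 1.1399 × (-4845.4 m) = -5.52 km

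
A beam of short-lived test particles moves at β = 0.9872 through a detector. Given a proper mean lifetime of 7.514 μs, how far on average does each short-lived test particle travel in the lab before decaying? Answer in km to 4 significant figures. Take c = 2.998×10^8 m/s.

γ = 1/√(1 − 0.9872²) = 6.27010
Dilated lifetime: Δt = γτ₀ = 6.27010 × 7.514 μs = 47.1135 μs
d = vΔt = 0.9872c × 47.1135 μs = 2.95963×10^8 m/s × 4.71135×10^-5 s = 13.94 km

d ≈ 13.94 km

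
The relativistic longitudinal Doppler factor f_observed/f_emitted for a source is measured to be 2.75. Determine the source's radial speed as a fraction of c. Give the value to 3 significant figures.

f_obs/f_src = √((1+β)/(1−β)) = 2.75  ⇒  (1+β)/(1−β) = 7.5625
β = |1 − D²|/(1 + D²) = |1 − 7.5625|/(1 + 7.5625) = 0.766

β ≈ 0.766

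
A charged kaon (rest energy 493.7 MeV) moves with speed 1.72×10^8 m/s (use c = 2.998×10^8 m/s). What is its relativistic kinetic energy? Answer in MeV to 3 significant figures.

K ≈ 109 MeV

β = v/c = 1.72×10^8 / 2.998×10^8 = 0.57372
γ = 1/√(1 − 0.57372²) = 1.2209
K = (γ − 1)m₀c² = (1.2209 − 1) × 493.7 MeV = 0.22092 × 493.7 MeV = 109 MeV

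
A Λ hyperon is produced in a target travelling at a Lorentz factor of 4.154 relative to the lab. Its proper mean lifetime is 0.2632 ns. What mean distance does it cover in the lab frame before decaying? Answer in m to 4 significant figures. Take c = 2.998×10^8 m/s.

β = √(1 − 1/γ²) = √(1 − 1/4.154²) = 0.970592
Dilated lifetime: Δt = γτ₀ = 4.154 × 0.2632 ns = 1.09333 ns
d = vΔt = 0.970592c × 1.09333 ns = 2.90983×10^8 m/s × 1.09333×10^-9 s = 0.3181 m

d ≈ 0.3181 m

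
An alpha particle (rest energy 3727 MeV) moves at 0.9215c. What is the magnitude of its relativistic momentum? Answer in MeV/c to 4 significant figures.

p ≈ 8843 MeV/c

γ = 1/√(1 − 0.9215²) = 2.57481
p = γβm₀c = 2.57481 × 0.9215 × 3727 MeV/c = 8843 MeV/c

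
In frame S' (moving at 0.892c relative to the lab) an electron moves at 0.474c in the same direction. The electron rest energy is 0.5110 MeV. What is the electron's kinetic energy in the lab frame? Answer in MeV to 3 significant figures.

K ≈ 1.32 MeV

u_lab = (0.474 + 0.892)/(1 + 0.474×0.892) = 0.960073
γ = 1/√(1 − 0.960073²) = 3.5746
K = (γ − 1)m₀c² = (3.5746 − 1) × 0.5110 = 2.5746 × 0.5110 = 1.32 MeV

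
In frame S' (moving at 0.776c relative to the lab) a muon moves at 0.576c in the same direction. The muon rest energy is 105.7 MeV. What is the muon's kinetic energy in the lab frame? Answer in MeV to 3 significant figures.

K ≈ 191 MeV

u_lab = (0.576 + 0.776)/(1 + 0.576×0.776) = 0.934362
γ = 1/√(1 − 0.934362²) = 2.8064
K = (γ − 1)m₀c² = (2.8064 − 1) × 105.7 = 1.8064 × 105.7 = 191 MeV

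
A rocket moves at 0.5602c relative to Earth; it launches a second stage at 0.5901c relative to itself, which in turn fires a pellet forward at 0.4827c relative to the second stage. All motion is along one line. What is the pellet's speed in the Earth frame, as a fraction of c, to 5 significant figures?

Compose boost 2: (0.5901 + 0.5602)/(1 + 0.5901×0.5602) = 1.1503/1.330574 = 0.8645141
Compose boost 3: (0.4827 + 0.8645141)/(1 + 0.4827×0.8645141) = 1.347214/1.417301 = 0.95055

u ≈ 0.95055c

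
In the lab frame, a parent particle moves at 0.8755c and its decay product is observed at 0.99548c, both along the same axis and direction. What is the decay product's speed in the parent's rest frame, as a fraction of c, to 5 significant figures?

u' ≈ 0.93401c

Inverse velocity addition: u' = (u − v)/(1 − uv/c²)
= (0.99548 − 0.8755)/(1 − 0.99548×0.8755) = 0.11998/0.1284573 = 0.93401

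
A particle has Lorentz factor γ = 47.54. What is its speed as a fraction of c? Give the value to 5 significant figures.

β ≈ 0.99978

β = √(1 − 1/γ²) = √(1 − 1/47.54²) = √(0.9995575) = 0.99978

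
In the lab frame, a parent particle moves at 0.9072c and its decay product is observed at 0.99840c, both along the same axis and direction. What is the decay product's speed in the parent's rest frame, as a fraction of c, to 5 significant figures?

Inverse velocity addition: u' = (u − v)/(1 − uv/c²)
= (0.99840 − 0.9072)/(1 − 0.99840×0.9072) = 0.091200/0.09425152 = 0.96762

u' ≈ 0.96762c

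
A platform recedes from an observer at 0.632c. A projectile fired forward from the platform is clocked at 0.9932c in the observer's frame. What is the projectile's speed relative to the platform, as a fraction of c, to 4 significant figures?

Inverse velocity addition: u' = (u − v)/(1 − uv/c²)
= (0.9932 − 0.632)/(1 − 0.9932×0.632) = 0.3612/0.372298 = 0.9702

u' ≈ 0.9702c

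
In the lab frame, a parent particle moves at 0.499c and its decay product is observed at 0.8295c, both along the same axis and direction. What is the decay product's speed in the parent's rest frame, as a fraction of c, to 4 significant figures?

u' ≈ 0.5639c

Inverse velocity addition: u' = (u − v)/(1 − uv/c²)
= (0.8295 − 0.499)/(1 − 0.8295×0.499) = 0.3305/0.586079 = 0.5639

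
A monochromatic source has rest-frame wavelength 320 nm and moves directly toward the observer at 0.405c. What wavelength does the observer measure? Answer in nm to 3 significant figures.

λ_obs ≈ 208 nm

Relativistic Doppler: λ_obs = λ_src √((1−β)/(1+β))
= 320 × √(0.59500/1.4050) = 320 × 0.65076 = 208 nm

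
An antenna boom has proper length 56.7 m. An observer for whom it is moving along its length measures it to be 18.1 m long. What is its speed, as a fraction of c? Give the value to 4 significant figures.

β ≈ 0.9477

γ = L₀/L = 56.7/18.1 = 3.13260
β = √(1 − 1/γ²) = 0.9477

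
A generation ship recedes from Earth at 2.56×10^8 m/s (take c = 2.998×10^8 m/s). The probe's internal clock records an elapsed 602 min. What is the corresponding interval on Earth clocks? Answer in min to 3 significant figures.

β = v/c = 2.56×10^8 / 2.998×10^8 = 0.85390
γ = 1/√(1 − 0.85390²) = 1.9215
Time dilation: Δt = γτ₀ = 1.9215 × 602 min = 1160 min

Δt ≈ 1160 min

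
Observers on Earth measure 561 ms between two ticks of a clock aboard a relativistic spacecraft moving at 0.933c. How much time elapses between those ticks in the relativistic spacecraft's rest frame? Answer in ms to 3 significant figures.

γ = 1/√(1 − 0.933²) = 2.7787
Proper time: τ₀ = Δt/γ = 561/2.7787 = 202 ms

τ₀ ≈ 202 ms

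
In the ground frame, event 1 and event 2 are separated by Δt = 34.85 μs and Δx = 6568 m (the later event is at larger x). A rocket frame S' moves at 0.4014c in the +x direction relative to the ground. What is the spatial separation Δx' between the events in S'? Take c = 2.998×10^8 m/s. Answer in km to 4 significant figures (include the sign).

γ = 1/√(1 − 0.4014²) = 1.09182
Δx' = γ(Δx − vΔt) = 1.09182 × (6568 m − 0.4014×(2.998×10^8 m/s)×34.85×10^-6 s)
= 1.09182 × (2374.16 m) = 2.592 km

Δx' ≈ 2.592 km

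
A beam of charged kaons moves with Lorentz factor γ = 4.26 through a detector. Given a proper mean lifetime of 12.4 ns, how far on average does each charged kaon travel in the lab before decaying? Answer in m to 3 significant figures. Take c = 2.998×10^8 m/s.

β = √(1 − 1/γ²) = √(1 − 1/4.26²) = 0.97206
Dilated lifetime: Δt = γτ₀ = 4.26 × 12.4 ns = 52.824 ns
d = vΔt = 0.97206c × 52.824 ns = 2.9142×10^8 m/s × 5.2824×10^-8 s = 15.4 m

d ≈ 15.4 m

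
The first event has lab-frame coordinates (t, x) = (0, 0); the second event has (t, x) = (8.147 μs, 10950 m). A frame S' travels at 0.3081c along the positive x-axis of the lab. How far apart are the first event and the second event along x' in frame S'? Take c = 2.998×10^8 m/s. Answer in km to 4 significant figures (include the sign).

Δx' ≈ 10.72 km

γ = 1/√(1 − 0.3081²) = 1.05113
Δx' = γ(Δx − vΔt) = 1.05113 × (10950 m − 0.3081×(2.998×10^8 m/s)×8.147×10^-6 s)
= 1.05113 × (10197.5 m) = 10.72 km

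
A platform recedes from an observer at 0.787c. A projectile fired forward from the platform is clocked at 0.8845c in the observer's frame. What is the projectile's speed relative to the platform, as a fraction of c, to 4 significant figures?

u' ≈ 0.3208c

Inverse velocity addition: u' = (u − v)/(1 − uv/c²)
= (0.8845 − 0.787)/(1 − 0.8845×0.787) = 0.09750/0.303898 = 0.3208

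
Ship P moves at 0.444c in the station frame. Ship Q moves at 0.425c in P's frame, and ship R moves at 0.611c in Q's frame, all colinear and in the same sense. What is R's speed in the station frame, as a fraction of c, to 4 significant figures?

Compose boost 2: (0.425 + 0.444)/(1 + 0.425×0.444) = 0.8690/1.18870 = 0.731051
Compose boost 3: (0.611 + 0.731051)/(1 + 0.611×0.731051) = 1.34205/1.44667 = 0.9277

u ≈ 0.9277c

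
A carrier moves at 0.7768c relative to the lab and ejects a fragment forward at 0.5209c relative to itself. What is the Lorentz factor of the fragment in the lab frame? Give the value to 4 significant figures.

u_lab = (0.5209 + 0.7768)/(1 + 0.5209×0.7768) = 1.2977/1.404635 = 0.9238698
γ = 1/√(1 − 0.9238698²) = 2.613

γ ≈ 2.613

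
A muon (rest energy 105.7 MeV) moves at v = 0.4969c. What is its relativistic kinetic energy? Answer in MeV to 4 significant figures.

γ = 1/√(1 − 0.4969²) = 1.15233
K = (γ − 1)m₀c² = (1.15233 − 1) × 105.7 MeV = 0.152329 × 105.7 MeV = 16.10 MeV

K ≈ 16.10 MeV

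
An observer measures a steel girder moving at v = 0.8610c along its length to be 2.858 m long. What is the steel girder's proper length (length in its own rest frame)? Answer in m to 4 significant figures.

γ = 1/√(1 − 0.8610²) = 1.96616
L₀ = γL = 1.96616 × 2.858 = 5.619 m

L₀ ≈ 5.619 m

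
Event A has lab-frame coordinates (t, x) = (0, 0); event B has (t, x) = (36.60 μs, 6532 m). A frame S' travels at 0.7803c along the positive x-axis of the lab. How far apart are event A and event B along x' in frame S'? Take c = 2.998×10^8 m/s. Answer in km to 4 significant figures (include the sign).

γ = 1/√(1 − 0.7803²) = 1.59896
Δx' = γ(Δx − vΔt) = 1.59896 × (6532 m − 0.7803×(2.998×10^8 m/s)×36.60×10^-6 s)
= 1.59896 × (-2029.98 m) = -3.246 km

Δx' ≈ -3.246 km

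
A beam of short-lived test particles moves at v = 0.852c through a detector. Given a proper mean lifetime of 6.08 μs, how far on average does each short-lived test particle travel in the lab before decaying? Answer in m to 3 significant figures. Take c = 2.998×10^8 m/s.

γ = 1/√(1 − 0.852²) = 1.9101
Dilated lifetime: Δt = γτ₀ = 1.9101 × 6.08 μs = 11.613 μs
d = vΔt = 0.852c × 11.613 μs = 2.5543×10^8 m/s × 1.1613×10^-5 s = 2970 m

d ≈ 2970 m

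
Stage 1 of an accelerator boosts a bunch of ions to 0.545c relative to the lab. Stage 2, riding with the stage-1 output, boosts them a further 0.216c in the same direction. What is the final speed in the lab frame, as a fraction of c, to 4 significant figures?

u ≈ 0.6809c

Compose boost 2: (0.216 + 0.545)/(1 + 0.216×0.545) = 0.7610/1.11772 = 0.6809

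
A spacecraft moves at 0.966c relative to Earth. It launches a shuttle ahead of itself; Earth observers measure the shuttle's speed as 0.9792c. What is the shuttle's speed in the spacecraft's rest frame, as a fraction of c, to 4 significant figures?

Inverse velocity addition: u' = (u − v)/(1 − uv/c²)
= (0.9792 − 0.966)/(1 − 0.9792×0.966) = 0.01320/0.0540928 = 0.2440

u' ≈ 0.2440c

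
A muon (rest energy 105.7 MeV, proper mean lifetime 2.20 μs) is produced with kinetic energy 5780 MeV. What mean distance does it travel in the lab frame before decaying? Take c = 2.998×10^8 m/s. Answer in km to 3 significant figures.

d ≈ 36.7 km

γ = 1 + K/(m₀c²) = 1 + 5780/105.7 = 55.683
β = √(1 − 1/γ²) = 0.99984
Dilated lifetime: γτ₀ = 55.683 × 2.20 μs = 122.50 μs
d = βc·γτ₀ = 0.99984 × (2.998×10^8 m/s) × 0.00012250 s = 36.7 km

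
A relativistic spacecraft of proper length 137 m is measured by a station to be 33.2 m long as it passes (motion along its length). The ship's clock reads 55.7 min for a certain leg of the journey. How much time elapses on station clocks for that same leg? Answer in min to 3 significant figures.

Length contraction ⇒ γ = L₀/L = 137/33.2 = 4.1265
Time dilation: Δt = γτ₀ = 4.1265 × 55.7 min = 230 min

Δt ≈ 230 min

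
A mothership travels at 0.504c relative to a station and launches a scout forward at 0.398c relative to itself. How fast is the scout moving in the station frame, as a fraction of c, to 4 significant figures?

u ≈ 0.7513c

Compose boost 2: (0.398 + 0.504)/(1 + 0.398×0.504) = 0.9020/1.20059 = 0.7513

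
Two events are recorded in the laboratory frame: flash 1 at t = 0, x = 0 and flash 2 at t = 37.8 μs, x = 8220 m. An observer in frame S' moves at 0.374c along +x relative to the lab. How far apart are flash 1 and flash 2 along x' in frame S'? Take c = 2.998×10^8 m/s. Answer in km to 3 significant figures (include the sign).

Δx' ≈ 4.29 km

γ = 1/√(1 − 0.374²) = 1.0783
Δx' = γ(Δx − vΔt) = 1.0783 × (8220 m − 0.374×(2.998×10^8 m/s)×37.8×10^-6 s)
= 1.0783 × (3981.7 m) = 4.29 km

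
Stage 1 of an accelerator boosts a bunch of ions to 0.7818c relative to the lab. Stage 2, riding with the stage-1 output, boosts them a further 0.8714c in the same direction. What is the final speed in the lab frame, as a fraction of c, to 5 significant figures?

Compose boost 2: (0.8714 + 0.7818)/(1 + 0.8714×0.7818) = 1.6532/1.681261 = 0.98331

u ≈ 0.98331c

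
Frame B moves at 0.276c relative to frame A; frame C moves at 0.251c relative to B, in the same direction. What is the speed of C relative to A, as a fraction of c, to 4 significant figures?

u ≈ 0.4929c

Compose boost 2: (0.251 + 0.276)/(1 + 0.251×0.276) = 0.5270/1.06928 = 0.4929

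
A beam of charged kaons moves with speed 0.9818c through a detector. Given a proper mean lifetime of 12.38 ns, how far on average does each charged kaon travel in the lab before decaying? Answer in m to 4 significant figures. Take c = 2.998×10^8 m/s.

γ = 1/√(1 − 0.9818²) = 5.26544
Dilated lifetime: Δt = γτ₀ = 5.26544 × 12.38 ns = 65.1861 ns
d = vΔt = 0.9818c × 65.1861 ns = 2.94344×10^8 m/s × 6.51861×10^-8 s = 19.19 m

d ≈ 19.19 m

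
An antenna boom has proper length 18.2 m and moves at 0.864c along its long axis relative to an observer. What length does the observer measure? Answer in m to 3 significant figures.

L ≈ 9.16 m

γ = 1/√(1 − 0.864²) = 1.9861
Length contraction: L = L₀/γ = 18.2/1.9861 = 9.16 m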